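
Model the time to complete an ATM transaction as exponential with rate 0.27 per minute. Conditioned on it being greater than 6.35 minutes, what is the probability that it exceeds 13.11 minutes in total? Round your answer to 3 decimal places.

By the memoryless property, P(X > 6.35+6.76 | X > 6.35) = P(X > 6.76).
P(X > 6.76) = e^(−1.8252) ≈ 0.161.

0.161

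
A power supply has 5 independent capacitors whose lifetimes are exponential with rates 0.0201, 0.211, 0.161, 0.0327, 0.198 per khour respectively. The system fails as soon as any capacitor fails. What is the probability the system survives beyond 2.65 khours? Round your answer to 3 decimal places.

0.192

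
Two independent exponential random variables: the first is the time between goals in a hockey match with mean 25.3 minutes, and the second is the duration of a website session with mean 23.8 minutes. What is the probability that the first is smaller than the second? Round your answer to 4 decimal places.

λ_1 = 1/25.3 = 0.0395257, λ_2 = 1/23.8 = 0.0420168.
For independent exponentials, P(the first < the second) = λ_1/(λ_1+λ_2) = 0.0395257/0.0815425 ≈ 0.4847.

0.4847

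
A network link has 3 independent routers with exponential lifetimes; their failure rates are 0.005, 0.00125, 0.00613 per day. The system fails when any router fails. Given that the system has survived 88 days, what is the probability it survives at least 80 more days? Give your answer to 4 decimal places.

0.3714

Time to first failure ~ Exp(Σλ) with Σλ = 0.01238.
By memorylessness, P(T > 88+80 | T > 88) = P(T > 80) = e^(−0.01238·80) ≈ 0.3714.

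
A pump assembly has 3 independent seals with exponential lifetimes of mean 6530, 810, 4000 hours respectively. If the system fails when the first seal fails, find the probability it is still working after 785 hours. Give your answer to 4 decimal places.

0.2765

The first failure time is exponential with rate Σλ_i = 1/6530 + 1/810 + 1/4000 = 0.00163771 per hour.
P(min > 785) = e^(−0.00163771·785) = e^(−1.2856) ≈ 0.2765.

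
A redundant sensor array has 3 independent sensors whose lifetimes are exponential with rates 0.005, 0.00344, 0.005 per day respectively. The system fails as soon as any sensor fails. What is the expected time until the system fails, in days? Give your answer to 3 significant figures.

The time to first failure is exponential with rate Σλ = 0.005 + 0.00344 + 0.005 = 0.01344.
E[min] = 1/Σλ = 1/0.01344 = 74.4048 days.

74.4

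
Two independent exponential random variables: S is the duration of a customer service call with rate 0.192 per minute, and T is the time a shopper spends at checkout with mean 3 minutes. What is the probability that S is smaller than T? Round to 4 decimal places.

λ_1 = 0.192, λ_2 = 1/3 = 0.333333.
For independent exponentials, P(S < T) = λ_1/(λ_1+λ_2) = 0.192/0.525333 ≈ 0.3655.

0.3655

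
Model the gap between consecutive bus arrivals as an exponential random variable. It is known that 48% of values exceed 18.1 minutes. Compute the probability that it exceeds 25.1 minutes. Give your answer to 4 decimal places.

e^(−λ·18.1) = 0.48 ⇒ λ = −ln(0.48)/18.1 = 0.0405508.
P(X > 25.1) = e^(−0.0405508·25.1) = e^(−1.0178) ≈ 0.3614.

0.3614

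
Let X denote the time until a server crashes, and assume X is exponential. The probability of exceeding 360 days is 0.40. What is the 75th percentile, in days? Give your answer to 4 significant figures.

544.7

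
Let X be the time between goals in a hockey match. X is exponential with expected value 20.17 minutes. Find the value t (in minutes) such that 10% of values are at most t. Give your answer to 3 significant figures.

2.13

The rate is λ = 1/20.17 = 0.0495786 per minute.
Set 1 − e^(−λt) = 0.1, so t = −ln(0.9)/λ = 0.10536/0.0495786 ≈ 2.12512 minutes.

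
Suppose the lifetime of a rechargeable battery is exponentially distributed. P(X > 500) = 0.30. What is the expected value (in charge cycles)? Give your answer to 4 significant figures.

415.3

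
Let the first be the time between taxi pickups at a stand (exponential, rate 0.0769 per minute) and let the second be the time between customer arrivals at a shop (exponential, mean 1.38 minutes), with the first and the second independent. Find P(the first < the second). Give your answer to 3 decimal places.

λ_1 = 0.0769, λ_2 = 1/1.38 = 0.724638.
For independent exponentials, P(the first < the second) = λ_1/(λ_1+λ_2) = 0.0769/0.801538 ≈ 0.096.

0.096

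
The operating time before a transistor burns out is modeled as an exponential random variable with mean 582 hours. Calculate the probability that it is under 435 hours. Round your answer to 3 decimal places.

0.526

The rate is λ = 1/582 = 0.00171821 per hour.
P(X ≤ 435) = 1 − e^(−λ·435) = 1 − e^(−0.74742) ≈ 0.526.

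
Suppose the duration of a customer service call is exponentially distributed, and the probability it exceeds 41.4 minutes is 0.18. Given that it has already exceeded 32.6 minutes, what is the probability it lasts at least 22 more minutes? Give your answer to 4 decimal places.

0.4020

From e^(−λ·41.4) = 0.18, λ = −ln(0.18)/41.4 = 0.0414203.
Memoryless: P(X > 32.6+22 | X > 32.6) = P(X > 22) = e^(−0.0414203·22) ≈ 0.4020.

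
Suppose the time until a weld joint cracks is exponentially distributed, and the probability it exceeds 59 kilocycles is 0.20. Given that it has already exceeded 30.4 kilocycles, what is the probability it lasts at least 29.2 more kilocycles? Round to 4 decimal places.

0.4509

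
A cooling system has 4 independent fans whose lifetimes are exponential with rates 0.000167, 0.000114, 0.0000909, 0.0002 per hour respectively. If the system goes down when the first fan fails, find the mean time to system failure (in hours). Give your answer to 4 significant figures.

The time to first failure is exponential with rate Σλ = 0.000167 + 0.000114 + 0.0000909 + 0.0002 = 0.0005719.
E[min] = 1/Σλ = 1/0.0005719 = 1748.56 hours.

1749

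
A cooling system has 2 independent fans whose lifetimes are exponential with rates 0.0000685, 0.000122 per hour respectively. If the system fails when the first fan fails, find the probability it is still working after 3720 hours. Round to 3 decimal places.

0.492

The time to first failure is exponential with rate Σλ = 0.0000685 + 0.000122 = 0.0001905.
P(min > 3720) = e^(−0.0001905·3720) = e^(−0.70866) ≈ 0.492.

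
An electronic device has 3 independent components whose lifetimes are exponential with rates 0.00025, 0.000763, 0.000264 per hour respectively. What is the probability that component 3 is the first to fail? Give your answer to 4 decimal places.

0.2067

The time to first failure is exponential with rate Σλ = 0.00025 + 0.000763 + 0.000264 = 0.001277.
P(component 3 first) = λ_3/Σλ = 0.000264/0.001277 ≈ 0.2067.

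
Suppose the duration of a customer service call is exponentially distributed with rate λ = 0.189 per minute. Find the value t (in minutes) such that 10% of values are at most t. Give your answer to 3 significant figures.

0.557

Set 1 − e^(−λt) = 0.1, so t = −ln(0.9)/λ = 0.10536/0.189 ≈ 0.557463 minutes.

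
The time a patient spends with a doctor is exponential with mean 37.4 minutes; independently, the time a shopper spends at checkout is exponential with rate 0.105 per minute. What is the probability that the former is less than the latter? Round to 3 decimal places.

λ_1 = 1/37.4 = 0.026738, λ_2 = 0.105.
For independent exponentials, P(the former < the latter) = λ_1/(λ_1+λ_2) = 0.026738/0.131738 ≈ 0.203.

0.203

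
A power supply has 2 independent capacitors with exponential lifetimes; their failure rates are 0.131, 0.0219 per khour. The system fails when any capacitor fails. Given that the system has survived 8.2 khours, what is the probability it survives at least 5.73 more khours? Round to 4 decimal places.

0.4164

Time to first failure ~ Exp(Σλ) with Σλ = 0.1529.
By memorylessness, P(T > 8.2+5.73 | T > 8.2) = P(T > 5.73) = e^(−0.1529·5.73) ≈ 0.4164.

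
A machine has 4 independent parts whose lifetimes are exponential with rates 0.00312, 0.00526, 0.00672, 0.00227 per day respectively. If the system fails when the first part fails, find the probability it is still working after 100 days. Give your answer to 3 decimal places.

The time to first failure is exponential with rate Σλ = 0.00312 + 0.00526 + 0.00672 + 0.00227 = 0.01737.
P(min > 100) = e^(−0.01737·100) = e^(−1.737) ≈ 0.176.

0.176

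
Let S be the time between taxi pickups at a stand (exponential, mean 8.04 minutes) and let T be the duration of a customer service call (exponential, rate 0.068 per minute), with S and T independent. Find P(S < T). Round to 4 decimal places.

λ_1 = 1/8.04 = 0.124378, λ_2 = 0.068.
For independent exponentials, P(S < T) = λ_1/(λ_1+λ_2) = 0.124378/0.192378 ≈ 0.6465.

0.6465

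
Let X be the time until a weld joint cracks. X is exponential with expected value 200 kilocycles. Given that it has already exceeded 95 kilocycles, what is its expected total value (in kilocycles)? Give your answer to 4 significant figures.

295.0

The rate is λ = 1/200 = 0.005 per kilocycle.
By memorylessness, E[X | X > 95] = 95 + 1/λ = 95 + 200 = 295 kilocycles.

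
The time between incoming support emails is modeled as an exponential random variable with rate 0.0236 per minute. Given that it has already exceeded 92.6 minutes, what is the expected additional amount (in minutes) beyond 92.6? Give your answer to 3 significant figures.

By memorylessness, the remaining amount past any threshold is again Exp(λ) with mean 1/λ = 42.3729 minutes.

42.4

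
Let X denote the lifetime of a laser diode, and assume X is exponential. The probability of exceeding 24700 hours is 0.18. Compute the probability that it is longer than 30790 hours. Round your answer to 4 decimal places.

e^(−λ·24700) = 0.18 ⇒ λ = −ln(0.18)/24700 = 0.000069425.
P(X > 30790) = e^(−0.000069425·30790) = e^(−2.1376) ≈ 0.1179.

0.1179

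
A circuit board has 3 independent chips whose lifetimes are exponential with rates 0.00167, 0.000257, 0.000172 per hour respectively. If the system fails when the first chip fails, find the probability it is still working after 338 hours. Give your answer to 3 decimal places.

0.492

The time to first failure is exponential with rate Σλ = 0.00167 + 0.000257 + 0.000172 = 0.002099.
P(min > 338) = e^(−0.002099·338) = e^(−0.70946) ≈ 0.492.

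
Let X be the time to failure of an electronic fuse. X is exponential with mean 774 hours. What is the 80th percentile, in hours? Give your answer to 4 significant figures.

The rate is λ = 1/774 = 0.00129199 per hour.
Set 1 − e^(−λt) = 0.8, so t = −ln(0.2)/λ = 1.6094/0.00129199 ≈ 1245.7 hours.

1246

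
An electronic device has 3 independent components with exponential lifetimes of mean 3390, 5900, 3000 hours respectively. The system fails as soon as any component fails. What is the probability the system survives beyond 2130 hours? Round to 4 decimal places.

0.1828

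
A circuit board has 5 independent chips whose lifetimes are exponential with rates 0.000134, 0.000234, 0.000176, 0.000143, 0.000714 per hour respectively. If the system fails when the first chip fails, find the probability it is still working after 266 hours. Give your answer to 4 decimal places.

0.6889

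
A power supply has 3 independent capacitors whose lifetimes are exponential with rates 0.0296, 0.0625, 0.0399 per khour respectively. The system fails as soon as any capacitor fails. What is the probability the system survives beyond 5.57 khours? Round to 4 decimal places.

The time to first failure is exponential with rate Σλ = 0.0296 + 0.0625 + 0.0399 = 0.132.
P(min > 5.57) = e^(−0.132·5.57) = e^(−0.73524) ≈ 0.4794.

0.4794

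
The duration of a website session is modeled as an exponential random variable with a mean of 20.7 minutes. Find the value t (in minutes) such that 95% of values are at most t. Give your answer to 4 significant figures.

62.01

The rate is λ = 1/20.7 = 0.0483092 per minute.
Set 1 − e^(−λt) = 0.95, so t = −ln(0.05)/λ = 2.9957/0.0483092 ≈ 62.0117 minutes.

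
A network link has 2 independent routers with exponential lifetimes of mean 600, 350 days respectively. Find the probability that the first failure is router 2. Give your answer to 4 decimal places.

0.6316

Rates: λ_i = 1/mean_i → 0.00166667, 0.00285714; Σλ = 0.00452381.
P(router 2 first) = λ_2/Σλ = 0.00285714/0.00452381 ≈ 0.6316.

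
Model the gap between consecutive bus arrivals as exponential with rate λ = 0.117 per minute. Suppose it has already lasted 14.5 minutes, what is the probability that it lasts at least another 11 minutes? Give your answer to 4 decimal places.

0.2761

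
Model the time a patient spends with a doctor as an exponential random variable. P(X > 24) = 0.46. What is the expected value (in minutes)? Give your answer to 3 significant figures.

30.9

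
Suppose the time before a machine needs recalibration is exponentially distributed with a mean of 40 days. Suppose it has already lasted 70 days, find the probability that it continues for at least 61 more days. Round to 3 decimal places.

0.218

The rate is λ = 1/40 = 0.025 per day.
The exponential is memoryless, so the remaining time is again Exp(λ): the condition X > 70 is irrelevant.
P(X > 61) = e^(−1.525) ≈ 0.218.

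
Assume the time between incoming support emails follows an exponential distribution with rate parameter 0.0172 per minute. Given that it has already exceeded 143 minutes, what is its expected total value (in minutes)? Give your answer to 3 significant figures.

By memorylessness, E[X | X > 143] = 143 + 1/λ = 143 + 58.1395 = 201.14 minutes.

201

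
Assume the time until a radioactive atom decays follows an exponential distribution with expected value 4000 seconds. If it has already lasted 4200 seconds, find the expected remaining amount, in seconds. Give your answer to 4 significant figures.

4000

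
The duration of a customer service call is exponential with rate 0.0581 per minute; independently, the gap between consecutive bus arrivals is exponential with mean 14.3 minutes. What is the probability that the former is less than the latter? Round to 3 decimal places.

λ_1 = 0.0581, λ_2 = 1/14.3 = 0.0699301.
For independent exponentials, P(the former < the latter) = λ_1/(λ_1+λ_2) = 0.0581/0.12803 ≈ 0.454.

0.454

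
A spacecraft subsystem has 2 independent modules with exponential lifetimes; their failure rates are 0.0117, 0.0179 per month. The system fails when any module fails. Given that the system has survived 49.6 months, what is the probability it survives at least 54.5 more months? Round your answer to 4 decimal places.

0.1992

Time to first failure ~ Exp(Σλ) with Σλ = 0.0296.
By memorylessness, P(T > 49.6+54.5 | T > 49.6) = P(T > 54.5) = e^(−0.0296·54.5) ≈ 0.1992.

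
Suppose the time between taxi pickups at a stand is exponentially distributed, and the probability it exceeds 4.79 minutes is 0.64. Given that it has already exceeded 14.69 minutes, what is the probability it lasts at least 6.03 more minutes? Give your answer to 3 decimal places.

0.570

From e^(−λ·4.79) = 0.64, λ = −ln(0.64)/4.79 = 0.0931706.
Memoryless: P(X > 14.69+6.03 | X > 14.69) = P(X > 6.03) = e^(−0.0931706·6.03) ≈ 0.570.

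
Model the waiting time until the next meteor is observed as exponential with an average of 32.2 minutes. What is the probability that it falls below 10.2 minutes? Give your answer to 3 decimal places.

0.272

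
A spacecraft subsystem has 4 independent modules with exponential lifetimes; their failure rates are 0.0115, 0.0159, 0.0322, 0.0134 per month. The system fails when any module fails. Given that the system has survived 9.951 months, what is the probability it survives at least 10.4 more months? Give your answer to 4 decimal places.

0.4680

Time to first failure ~ Exp(Σλ) with Σλ = 0.073.
By memorylessness, P(T > 9.951+10.4 | T > 9.951) = P(T > 10.4) = e^(−0.073·10.4) ≈ 0.4680.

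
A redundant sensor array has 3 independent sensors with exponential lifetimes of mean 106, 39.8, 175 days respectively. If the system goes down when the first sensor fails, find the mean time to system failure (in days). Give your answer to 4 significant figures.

24.83

The first failure time is exponential with rate Σλ_i = 1/106 + 1/39.8 + 1/175 = 0.0402739 per day.
E[min] = 1/Σλ = 1/0.0402739 = 24.83 days.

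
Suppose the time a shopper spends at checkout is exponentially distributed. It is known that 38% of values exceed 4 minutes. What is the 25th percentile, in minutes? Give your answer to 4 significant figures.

e^(−λ·4) = 0.38 ⇒ λ = −ln(0.38)/4 = 0.241896.
25th percentile: 1 − e^(−λt) = 0.25, t = −ln(0.75)/λ = 1.18928 minutes.

1.189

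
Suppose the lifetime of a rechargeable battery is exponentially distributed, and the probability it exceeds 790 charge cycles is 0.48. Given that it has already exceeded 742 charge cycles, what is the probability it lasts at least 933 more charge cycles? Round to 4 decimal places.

From e^(−λ·790) = 0.48, λ = −ln(0.48)/790 = 0.000929075.
Memoryless: P(X > 742+933 | X > 742) = P(X > 933) = e^(−0.000929075·933) ≈ 0.4203.

0.4203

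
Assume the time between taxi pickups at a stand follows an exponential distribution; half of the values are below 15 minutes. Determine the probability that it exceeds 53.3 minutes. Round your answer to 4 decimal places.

For an exponential, median = ln(2)/λ, so λ = ln 2 / 15 = 0.0462098 per minute.
P(X > 53.3) = e^(−λ·53.3) = e^(−2.463) ≈ 0.0852.

0.0852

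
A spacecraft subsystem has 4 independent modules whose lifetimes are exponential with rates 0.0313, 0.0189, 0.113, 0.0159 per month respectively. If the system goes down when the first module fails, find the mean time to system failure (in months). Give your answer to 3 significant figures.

The time to first failure is exponential with rate Σλ = 0.0313 + 0.0189 + 0.113 + 0.0159 = 0.1791.
E[min] = 1/Σλ = 1/0.1791 = 5.58347 months.

5.58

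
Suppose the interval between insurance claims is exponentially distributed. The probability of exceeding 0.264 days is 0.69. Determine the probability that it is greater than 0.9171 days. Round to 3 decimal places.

0.276

e^(−λ·0.264) = 0.69 ⇒ λ = −ln(0.69)/0.264 = 1.40554.
P(X > 0.9171) = e^(−1.40554·0.9171) = e^(−1.289) ≈ 0.276.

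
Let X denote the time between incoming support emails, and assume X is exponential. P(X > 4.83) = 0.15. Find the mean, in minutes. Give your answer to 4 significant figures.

2.546

e^(−λ·4.83) = 0.15 ⇒ λ = −ln(0.15)/4.83 = 0.392778.
Mean = 1/λ = 2.54596 minutes.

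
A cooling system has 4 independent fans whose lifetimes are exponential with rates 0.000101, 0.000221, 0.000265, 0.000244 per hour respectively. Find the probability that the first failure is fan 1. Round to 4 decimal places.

The time to first failure is exponential with rate Σλ = 0.000101 + 0.000221 + 0.000265 + 0.000244 = 0.000831.
P(fan 1 first) = λ_1/Σλ = 0.000101/0.000831 ≈ 0.1215.

0.1215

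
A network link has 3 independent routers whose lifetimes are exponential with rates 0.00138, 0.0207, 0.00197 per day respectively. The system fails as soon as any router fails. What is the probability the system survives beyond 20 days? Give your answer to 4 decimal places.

0.6182

The time to first failure is exponential with rate Σλ = 0.00138 + 0.0207 + 0.00197 = 0.02405.
P(min > 20) = e^(−0.02405·20) = e^(−0.481) ≈ 0.6182.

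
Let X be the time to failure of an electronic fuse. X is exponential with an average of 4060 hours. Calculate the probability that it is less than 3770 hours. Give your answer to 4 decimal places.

0.6049

The rate is λ = 1/4060 = 0.000246305 per hour.
P(X ≤ 3770) = 1 − e^(−λ·3770) = 1 − e^(−0.92857) ≈ 0.6049.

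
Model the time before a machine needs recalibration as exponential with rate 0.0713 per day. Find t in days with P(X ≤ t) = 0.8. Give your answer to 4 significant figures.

Set 1 − e^(−λt) = 0.8, so t = −ln(0.2)/λ = 1.6094/0.0713 ≈ 22.5728 days.

22.57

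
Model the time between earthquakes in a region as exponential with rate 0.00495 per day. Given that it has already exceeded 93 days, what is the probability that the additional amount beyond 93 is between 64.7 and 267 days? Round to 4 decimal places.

Memoryless: the residual past 93 is again Exp(λ).
P(64.7 < residual < 267) = e^(−λ·64.7) − e^(−λ·267) = 0.72596 − 0.26669 ≈ 0.4593.

0.4593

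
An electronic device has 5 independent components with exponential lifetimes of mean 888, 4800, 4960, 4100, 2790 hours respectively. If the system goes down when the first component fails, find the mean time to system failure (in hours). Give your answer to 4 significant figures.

467.6

The first failure time is exponential with rate Σλ_i = 1/888 + 1/4800 + 1/4960 + 1/4100 + 1/2790 = 0.0021384 per hour.
E[min] = 1/Σλ = 1/0.0021384 = 467.64 hours.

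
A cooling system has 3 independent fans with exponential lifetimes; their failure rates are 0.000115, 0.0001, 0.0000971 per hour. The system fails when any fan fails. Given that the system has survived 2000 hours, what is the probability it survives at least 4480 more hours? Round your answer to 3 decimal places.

Time to first failure ~ Exp(Σλ) with Σλ = 0.0003121.
By memorylessness, P(T > 2000+4480 | T > 2000) = P(T > 4480) = e^(−0.0003121·4480) ≈ 0.247.

0.247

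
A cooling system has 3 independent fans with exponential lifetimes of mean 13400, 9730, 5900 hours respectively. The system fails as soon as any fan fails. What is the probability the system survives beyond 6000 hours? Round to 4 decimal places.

The first failure time is exponential with rate Σλ_i = 1/13400 + 1/9730 + 1/5900 = 0.000346893 per hour.
P(min > 6000) = e^(−0.000346893·6000) = e^(−2.0814) ≈ 0.1248.

0.1248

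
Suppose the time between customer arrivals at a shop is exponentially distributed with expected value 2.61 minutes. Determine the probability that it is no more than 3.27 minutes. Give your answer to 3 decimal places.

0.714

The rate is λ = 1/2.61 = 0.383142 per minute.
P(X ≤ 3.27) = 1 − e^(−λ·3.27) = 1 − e^(−1.2529) ≈ 0.714.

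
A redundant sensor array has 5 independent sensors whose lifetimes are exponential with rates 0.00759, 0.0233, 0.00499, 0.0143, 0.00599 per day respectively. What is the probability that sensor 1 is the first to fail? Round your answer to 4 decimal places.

0.1351

The time to first failure is exponential with rate Σλ = 0.00759 + 0.0233 + 0.00499 + 0.0143 + 0.00599 = 0.05617.
P(sensor 1 first) = λ_1/Σλ = 0.00759/0.05617 ≈ 0.1351.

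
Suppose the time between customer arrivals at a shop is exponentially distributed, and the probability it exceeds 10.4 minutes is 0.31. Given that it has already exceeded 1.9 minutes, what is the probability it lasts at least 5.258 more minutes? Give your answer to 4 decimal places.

0.5532

From e^(−λ·10.4) = 0.31, λ = −ln(0.31)/10.4 = 0.112614.
Memoryless: P(X > 1.9+5.258 | X > 1.9) = P(X > 5.258) = e^(−0.112614·5.258) ≈ 0.5532.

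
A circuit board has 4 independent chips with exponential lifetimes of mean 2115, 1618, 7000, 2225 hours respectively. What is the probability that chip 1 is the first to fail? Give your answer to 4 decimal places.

0.2809

Rates: λ_i = 1/mean_i → 0.000472813, 0.000618047, 0.000142857, 0.000449438; Σλ = 0.00168316.
P(chip 1 first) = λ_1/Σλ = 0.000472813/0.00168316 ≈ 0.2809.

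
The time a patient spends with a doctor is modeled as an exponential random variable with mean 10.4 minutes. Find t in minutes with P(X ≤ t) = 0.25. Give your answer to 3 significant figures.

The rate is λ = 1/10.4 = 0.0961538 per minute.
Set 1 − e^(−λt) = 0.25, so t = −ln(0.75)/λ = 0.28768/0.0961538 ≈ 2.99189 minutes.

2.99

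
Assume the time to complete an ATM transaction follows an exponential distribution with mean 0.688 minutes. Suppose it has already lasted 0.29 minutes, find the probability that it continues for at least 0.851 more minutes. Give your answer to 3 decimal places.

0.290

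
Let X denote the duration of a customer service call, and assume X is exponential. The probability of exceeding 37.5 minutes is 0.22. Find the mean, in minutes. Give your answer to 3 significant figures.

e^(−λ·37.5) = 0.22 ⇒ λ = −ln(0.22)/37.5 = 0.0403767.
Mean = 1/λ = 24.7667 minutes.

24.8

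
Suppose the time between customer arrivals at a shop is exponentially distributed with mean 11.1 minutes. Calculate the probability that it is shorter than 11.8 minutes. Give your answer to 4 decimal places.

0.6546

The rate is λ = 1/11.1 = 0.0900901 per minute.
P(X ≤ 11.8) = 1 − e^(−λ·11.8) = 1 − e^(−1.0631) ≈ 0.6546.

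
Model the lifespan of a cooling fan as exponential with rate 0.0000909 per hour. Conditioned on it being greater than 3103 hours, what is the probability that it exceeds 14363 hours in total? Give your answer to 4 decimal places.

0.3593

P(X > s+t | X > s) = e^(−λ(s+t))/e^(−λs) = e^(−λt), independent of s = 3103.
P(X > 11260) = e^(−1.0235) ≈ 0.3593.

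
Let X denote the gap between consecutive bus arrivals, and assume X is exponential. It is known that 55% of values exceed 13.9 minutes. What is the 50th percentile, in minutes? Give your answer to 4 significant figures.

e^(−λ·13.9) = 0.55 ⇒ λ = −ln(0.55)/13.9 = 0.0430099.
50th percentile: 1 − e^(−λt) = 0.5, t = −ln(0.5)/λ = 16.116 minutes.

16.12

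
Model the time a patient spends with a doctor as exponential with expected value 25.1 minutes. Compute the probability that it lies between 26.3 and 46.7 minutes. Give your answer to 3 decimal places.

The rate is λ = 1/25.1 = 0.0398406 per minute.
P(26.3 < X < 46.7) = e^(−λ·26.3) − e^(−λ·46.7) = 0.35071 − 0.15559 ≈ 0.195.

0.195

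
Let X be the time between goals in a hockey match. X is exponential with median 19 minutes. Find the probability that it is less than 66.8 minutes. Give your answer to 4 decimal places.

0.9126

For an exponential, median = ln(2)/λ, so λ = ln 2 / 19 = 0.0364814 per minute.
P(X ≤ 66.8) = 1 − e^(−λ·66.8) = 1 − e^(−2.437) ≈ 0.9126.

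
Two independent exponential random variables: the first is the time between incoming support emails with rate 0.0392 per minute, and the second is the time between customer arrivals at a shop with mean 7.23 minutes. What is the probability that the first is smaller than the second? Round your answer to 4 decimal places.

0.2208

λ_1 = 0.0392, λ_2 = 1/7.23 = 0.138313.
For independent exponentials, P(the first < the second) = λ_1/(λ_1+λ_2) = 0.0392/0.177513 ≈ 0.2208.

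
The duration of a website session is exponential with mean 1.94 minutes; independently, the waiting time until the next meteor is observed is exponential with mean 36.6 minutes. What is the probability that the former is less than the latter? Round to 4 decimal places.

0.9497

λ_1 = 1/1.94 = 0.515464, λ_2 = 1/36.6 = 0.0273224.
For independent exponentials, P(the former < the latter) = λ_1/(λ_1+λ_2) = 0.515464/0.542786 ≈ 0.9497.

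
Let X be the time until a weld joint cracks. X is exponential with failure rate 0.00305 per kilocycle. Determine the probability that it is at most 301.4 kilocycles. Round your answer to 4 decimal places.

0.6012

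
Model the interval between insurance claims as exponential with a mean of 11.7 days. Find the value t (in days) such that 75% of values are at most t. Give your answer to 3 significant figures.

The rate is λ = 1/11.7 = 0.0854701 per day.
Set 1 − e^(−λt) = 0.75, so t = −ln(0.25)/λ = 1.3863/0.0854701 ≈ 16.2196 days.

16.2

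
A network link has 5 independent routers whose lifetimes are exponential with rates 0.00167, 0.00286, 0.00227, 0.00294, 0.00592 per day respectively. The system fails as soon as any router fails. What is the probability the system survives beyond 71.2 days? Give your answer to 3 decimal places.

The time to first failure is exponential with rate Σλ = 0.00167 + 0.00286 + 0.00227 + 0.00294 + 0.00592 = 0.01566.
P(min > 71.2) = e^(−0.01566·71.2) = e^(−1.115) ≈ 0.328.

0.328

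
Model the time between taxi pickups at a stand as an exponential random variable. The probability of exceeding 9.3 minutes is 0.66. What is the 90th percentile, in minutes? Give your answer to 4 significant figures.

e^(−λ·9.3) = 0.66 ⇒ λ = −ln(0.66)/9.3 = 0.0446791.
90th percentile: 1 − e^(−λt) = 0.9, t = −ln(0.1)/λ = 51.5361 minutes.

51.54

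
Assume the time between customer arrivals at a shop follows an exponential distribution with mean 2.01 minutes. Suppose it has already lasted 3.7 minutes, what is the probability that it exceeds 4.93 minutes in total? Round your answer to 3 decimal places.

The rate is λ = 1/2.01 = 0.497512 per minute.
The exponential is memoryless, so the remaining time is again Exp(λ): the condition X > 3.7 is irrelevant.
P(X > 1.23) = e^(−0.61194) ≈ 0.542.

0.542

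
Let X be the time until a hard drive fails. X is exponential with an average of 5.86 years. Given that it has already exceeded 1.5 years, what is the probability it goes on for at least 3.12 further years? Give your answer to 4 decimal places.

The rate is λ = 1/5.86 = 0.170648 per year.
P(X > s+t | X > s) = e^(−λ(s+t))/e^(−λs) = e^(−λt), independent of s = 1.5.
P(X > 3.12) = e^(−0.53242) ≈ 0.5872.

0.5872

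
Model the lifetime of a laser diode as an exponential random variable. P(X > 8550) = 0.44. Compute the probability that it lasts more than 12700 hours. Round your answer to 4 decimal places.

0.2954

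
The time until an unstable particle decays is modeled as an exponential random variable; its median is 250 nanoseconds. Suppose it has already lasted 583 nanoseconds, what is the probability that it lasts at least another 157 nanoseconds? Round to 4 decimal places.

0.6471

For an exponential, median = ln(2)/λ, so λ = ln 2 / 250 = 0.00277259 per nanosecond.
P(X > s+t | X > s) = e^(−λ(s+t))/e^(−λs) = e^(−λt), independent of s = 583.
P(X > 157) = e^(−0.4353) ≈ 0.6471.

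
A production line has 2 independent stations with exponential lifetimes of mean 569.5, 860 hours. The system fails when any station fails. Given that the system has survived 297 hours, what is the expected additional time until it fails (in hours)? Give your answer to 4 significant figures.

342.6

First-failure rate Σλ = 1/569.5 + 1/860 = 0.00291872.
By memorylessness the expected residual is 1/Σλ = 342.616 hours, regardless of the 297 already elapsed.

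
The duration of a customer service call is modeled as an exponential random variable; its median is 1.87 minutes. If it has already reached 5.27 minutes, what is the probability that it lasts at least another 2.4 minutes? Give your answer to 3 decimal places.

For an exponential, median = ln(2)/λ, so λ = ln 2 / 1.87 = 0.370667 per minute.
The exponential is memoryless, so the remaining time is again Exp(λ): the condition X > 5.27 is irrelevant.
P(X > 2.4) = e^(−0.8896) ≈ 0.411.

0.411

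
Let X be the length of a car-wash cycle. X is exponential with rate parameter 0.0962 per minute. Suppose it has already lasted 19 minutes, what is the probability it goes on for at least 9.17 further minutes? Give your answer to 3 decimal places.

0.414

P(X > s+t | X > s) = e^(−λ(s+t))/e^(−λs) = e^(−λt), independent of s = 19.
P(X > 9.17) = e^(−0.88215) ≈ 0.414.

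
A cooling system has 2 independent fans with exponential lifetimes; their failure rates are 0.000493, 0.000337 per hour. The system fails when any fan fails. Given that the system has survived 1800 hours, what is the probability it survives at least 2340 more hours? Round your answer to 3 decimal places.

Time to first failure ~ Exp(Σλ) with Σλ = 0.00083.
By memorylessness, P(T > 1800+2340 | T > 1800) = P(T > 2340) = e^(−0.00083·2340) ≈ 0.143.

0.143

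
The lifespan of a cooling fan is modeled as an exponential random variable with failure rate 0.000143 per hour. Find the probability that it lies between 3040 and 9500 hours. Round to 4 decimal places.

P(3040 < X < 9500) = e^(−λ·3040) − e^(−λ·9500) = 0.64745 − 0.25705 ≈ 0.3904.

0.3904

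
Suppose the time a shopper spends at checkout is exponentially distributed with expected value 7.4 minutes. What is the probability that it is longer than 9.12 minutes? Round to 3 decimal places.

The rate is λ = 1/7.4 = 0.135135 per minute.
P(X > 9.12) = e^(−λ·9.12) = e^(−1.2324) ≈ 0.292.

0.292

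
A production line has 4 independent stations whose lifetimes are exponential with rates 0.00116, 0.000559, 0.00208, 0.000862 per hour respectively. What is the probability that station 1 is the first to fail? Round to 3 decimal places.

0.249

The time to first failure is exponential with rate Σλ = 0.00116 + 0.000559 + 0.00208 + 0.000862 = 0.004661.
P(station 1 first) = λ_1/Σλ = 0.00116/0.004661 ≈ 0.249.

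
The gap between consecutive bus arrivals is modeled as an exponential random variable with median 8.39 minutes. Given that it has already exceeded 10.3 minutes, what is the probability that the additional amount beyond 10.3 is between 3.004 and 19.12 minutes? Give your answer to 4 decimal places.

0.5742

For an exponential, median = ln(2)/λ, so λ = ln 2 / 8.39 = 0.0826159 per minute.
Memoryless: the residual past 10.3 is again Exp(λ).
P(3.004 < residual < 19.12) = e^(−λ·3.004) − e^(−λ·19.12) = 0.78022 − 0.20605 ≈ 0.5742.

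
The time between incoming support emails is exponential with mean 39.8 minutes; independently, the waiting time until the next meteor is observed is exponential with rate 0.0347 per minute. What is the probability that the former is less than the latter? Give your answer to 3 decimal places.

0.420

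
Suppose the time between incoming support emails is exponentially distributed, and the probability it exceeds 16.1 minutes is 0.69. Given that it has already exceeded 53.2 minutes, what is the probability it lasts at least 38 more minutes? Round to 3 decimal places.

0.417

From e^(−λ·16.1) = 0.69, λ = −ln(0.69)/16.1 = 0.0230474.
Memoryless: P(X > 53.2+38 | X > 53.2) = P(X > 38) = e^(−0.0230474·38) ≈ 0.417.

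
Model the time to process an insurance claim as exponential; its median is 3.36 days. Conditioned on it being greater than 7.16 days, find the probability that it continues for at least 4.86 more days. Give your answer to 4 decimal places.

For an exponential, median = ln(2)/λ, so λ = ln 2 / 3.36 = 0.206294 per day.
P(X > s+t | X > s) = e^(−λ(s+t))/e^(−λs) = e^(−λt), independent of s = 7.16.
P(X > 4.86) = e^(−1.0026) ≈ 0.3669.

0.3669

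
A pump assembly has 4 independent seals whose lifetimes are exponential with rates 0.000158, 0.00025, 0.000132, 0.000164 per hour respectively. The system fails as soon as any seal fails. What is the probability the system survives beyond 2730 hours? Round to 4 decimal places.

0.1463

The time to first failure is exponential with rate Σλ = 0.000158 + 0.00025 + 0.000132 + 0.000164 = 0.000704.
P(min > 2730) = e^(−0.000704·2730) = e^(−1.9219) ≈ 0.1463.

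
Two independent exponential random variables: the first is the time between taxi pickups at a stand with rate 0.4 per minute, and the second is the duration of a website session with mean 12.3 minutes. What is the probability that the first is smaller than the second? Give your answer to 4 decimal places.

0.8311

λ_1 = 0.4, λ_2 = 1/12.3 = 0.0813008.
For independent exponentials, P(the first < the second) = λ_1/(λ_1+λ_2) = 0.4/0.481301 ≈ 0.8311.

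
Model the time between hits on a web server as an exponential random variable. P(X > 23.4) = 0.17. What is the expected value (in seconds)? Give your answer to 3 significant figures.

e^(−λ·23.4) = 0.17 ⇒ λ = −ln(0.17)/23.4 = 0.0757247.
Mean = 1/λ = 13.2057 seconds.

13.2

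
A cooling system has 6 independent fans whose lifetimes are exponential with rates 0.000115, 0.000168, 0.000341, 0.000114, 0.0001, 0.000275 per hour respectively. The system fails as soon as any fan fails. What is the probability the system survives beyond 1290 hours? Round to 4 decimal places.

The time to first failure is exponential with rate Σλ = 0.000115 + 0.000168 + 0.000341 + 0.000114 + 0.0001 + 0.000275 = 0.001113.
P(min > 1290) = e^(−0.001113·1290) = e^(−1.4358) ≈ 0.2379.

0.2379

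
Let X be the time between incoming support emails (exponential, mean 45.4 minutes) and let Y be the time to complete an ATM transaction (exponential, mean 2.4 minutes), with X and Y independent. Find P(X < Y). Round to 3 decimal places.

λ_1 = 1/45.4 = 0.0220264, λ_2 = 1/2.4 = 0.416667.
For independent exponentials, P(X < Y) = λ_1/(λ_1+λ_2) = 0.0220264/0.438693 ≈ 0.050.

0.050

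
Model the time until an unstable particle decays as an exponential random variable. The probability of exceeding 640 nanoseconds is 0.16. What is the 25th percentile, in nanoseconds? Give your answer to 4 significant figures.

100.5

e^(−λ·640) = 0.16 ⇒ λ = −ln(0.16)/640 = 0.00286341.
25th percentile: 1 − e^(−λt) = 0.25, t = −ln(0.75)/λ = 100.468 nanoseconds.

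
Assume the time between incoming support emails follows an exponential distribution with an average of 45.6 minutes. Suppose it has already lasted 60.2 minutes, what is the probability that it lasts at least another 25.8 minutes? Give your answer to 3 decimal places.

The rate is λ = 1/45.6 = 0.0219298 per minute.
By the memoryless property, P(X > 60.2+25.8 | X > 60.2) = P(X > 25.8).
P(X > 25.8) = e^(−0.56579) ≈ 0.568.

0.568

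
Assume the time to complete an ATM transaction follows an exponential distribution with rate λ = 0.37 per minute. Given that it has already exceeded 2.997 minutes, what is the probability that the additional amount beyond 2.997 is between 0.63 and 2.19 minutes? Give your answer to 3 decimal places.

Memoryless: the residual past 2.997 is again Exp(λ).
P(0.63 < residual < 2.19) = e^(−λ·0.63) − e^(−λ·2.19) = 0.79207 − 0.44472 ≈ 0.347.

0.347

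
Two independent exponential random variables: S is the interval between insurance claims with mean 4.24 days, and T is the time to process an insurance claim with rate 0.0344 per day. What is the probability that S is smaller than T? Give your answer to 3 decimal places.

λ_1 = 1/4.24 = 0.235849, λ_2 = 0.0344.
For independent exponentials, P(S < T) = λ_1/(λ_1+λ_2) = 0.235849/0.270249 ≈ 0.873.

0.873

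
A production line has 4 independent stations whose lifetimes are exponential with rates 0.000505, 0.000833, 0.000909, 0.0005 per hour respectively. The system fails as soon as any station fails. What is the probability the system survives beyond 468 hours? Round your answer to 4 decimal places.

0.2765

The time to first failure is exponential with rate Σλ = 0.000505 + 0.000833 + 0.000909 + 0.0005 = 0.002747.
P(min > 468) = e^(−0.002747·468) = e^(−1.2856) ≈ 0.2765.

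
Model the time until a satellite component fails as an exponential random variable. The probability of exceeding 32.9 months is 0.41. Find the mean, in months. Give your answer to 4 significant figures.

36.90

e^(−λ·32.9) = 0.41 ⇒ λ = −ln(0.41)/32.9 = 0.0271002.
Mean = 1/λ = 36.9 months.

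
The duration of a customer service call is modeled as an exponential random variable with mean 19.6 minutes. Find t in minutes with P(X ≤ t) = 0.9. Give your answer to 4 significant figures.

The rate is λ = 1/19.6 = 0.0510204 per minute.
Set 1 − e^(−λt) = 0.9, so t = −ln(0.1)/λ = 2.3026/0.0510204 ≈ 45.1307 minutes.

45.13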